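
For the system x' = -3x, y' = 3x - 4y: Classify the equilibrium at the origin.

stable node

A = [[-3,0],[3,-4]]; det(A-λI) = λ^2 + 7λ + 12.
λ = -3, -4: both negative.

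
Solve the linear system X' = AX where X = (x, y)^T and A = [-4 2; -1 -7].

Coefficient matrix A = [[-4, 2], [-1, -7]].
Characteristic polynomial det(A - λI) = λ^2 + 11λ + 30 = 0.
Eigenvalues λ = -5, -6.
For λ=-5: (A-λI) row 1 is [1, 2], so an eigenvector is (-2, 1).
For λ=-6: (A-λI) row 1 is [2, 2], so an eigenvector is (1, -1).
General solution: c_1e^(-5t)(-2,1) + c_2e^(-6t)(1,-1).

x(t) = -2c_1e^(-5t) + c_2e^(-6t), y(t) = c_1e^(-5t) - c_2e^(-6t)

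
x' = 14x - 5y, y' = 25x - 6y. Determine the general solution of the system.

Coefficient matrix A = [[14, -5], [25, -6]].
Characteristic polynomial det(A - λI) = λ^2 - 8λ + 41 = 0.
Eigenvalues λ = 4 ± 5i (complex conjugate pair).
For λ=4+5i: an eigenvector is (-1,-2) - i(0,-1) = (-1, -2 + i).
A real fundamental pair from Re and Im of e^((4+5i)t)v: X_1 = e^(4t)(cos(5t)·(-1,-2) + sin(5t)·(0,-1)), X_2 = e^(4t)(sin(5t)·(-1,-2) - cos(5t)·(0,-1)).
General solution: C_1X_1 + C_2X_2.

x(t) = -C_1e^(4t)cos(5t) - C_2e^(4t)sin(5t), y(t) = -C_1e^(4t)sin(5t) - 2C_1e^(4t)cos(5t) - 2C_2e^(4t)sin(5t) + C_2e^(4t)cos(5t)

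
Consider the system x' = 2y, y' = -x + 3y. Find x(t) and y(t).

x(t) = C_1e^(2t) - 2C_2e^(t), y(t) = C_1e^(2t) - C_2e^(t)

Coefficient matrix A = [[0, 2], [-1, 3]].
Characteristic polynomial det(A - λI) = λ^2 - 3λ + 2 = 0.
Eigenvalues λ = 2, 1.
For λ=2: (A-λI) row 1 is [-2, 2], so an eigenvector is (1, 1).
For λ=1: (A-λI) row 1 is [-1, 2], so an eigenvector is (-2, -1).
General solution: C_1e^(2t)(1,1) + C_2e^(t)(-2,-1).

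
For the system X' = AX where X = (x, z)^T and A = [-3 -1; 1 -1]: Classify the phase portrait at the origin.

stable improper node

A = [[-3,-1],[1,-1]]; det(A-λI) = λ^2 + 4λ + 4.
repeated λ = -2 with a single eigenvector.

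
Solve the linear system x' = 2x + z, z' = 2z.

x(t) = -K_1e^(2t) - K_2te^(2t) - 3K_2e^(2t), z(t) = -K_2e^(2t)

Coefficient matrix A = [[2, 1], [0, 2]].
Characteristic polynomial det(A - λI) = λ^2 - 4λ + 4 = 0.
Single eigenvalue λ = 2 with algebraic multiplicity 2.
Eigenvector v = (-1,0); generalized eigenvector w with (A-λI)w=v is (-3,-1).
General solution: e^(2t)[K_1·v + K_2·(t·v + w)].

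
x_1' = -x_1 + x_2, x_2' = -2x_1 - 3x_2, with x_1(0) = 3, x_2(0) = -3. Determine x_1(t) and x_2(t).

Coefficient matrix A = [[-1, 1], [-2, -3]].
Characteristic polynomial det(A - λI) = λ^2 + 4λ + 5 = 0.
Eigenvalues λ = -2 ± i (complex conjugate pair).
For λ=-2+i: an eigenvector is (0,1) - i(1,-1) = (0 - i, 1 + i).
A real fundamental pair from Re and Im of e^((-2+i)t)v: X_1 = e^(-2t)(cos(t)·(0,1) + sin(t)·(1,-1)), X_2 = e^(-2t)(sin(t)·(0,1) - cos(t)·(1,-1)).
General solution: K_1X_1 + K_2X_2.
Applying x_1(0)=3, x_2(0)=-3 gives K_1=0, K_2=-3.

x_1(t) = 3e^(-2t)cos(t), x_2(t) = -3e^(-2t)sin(t) - 3e^(-2t)cos(t)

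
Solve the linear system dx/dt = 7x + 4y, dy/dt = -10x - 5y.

x(t) = C_1e^(t)sin(2t) - C_1e^(t)cos(2t) - C_2e^(t)sin(2t) - C_2e^(t)cos(2t), y(t) = -C_1e^(t)sin(2t) + 2C_1e^(t)cos(2t) + 2C_2e^(t)sin(2t) + C_2e^(t)cos(2t)

Coefficient matrix A = [[7, 4], [-10, -5]].
Characteristic polynomial det(A - λI) = λ^2 - 2λ + 5 = 0.
Eigenvalues λ = 1 ± 2i (complex conjugate pair).
For λ=1+2i: an eigenvector is (-1,2) - i(1,-1) = (-1 - i, 2 + i).
A real fundamental pair from Re and Im of e^((1+2i)t)v: X_1 = e^(t)(cos(2t)·(-1,2) + sin(2t)·(1,-1)), X_2 = e^(t)(sin(2t)·(-1,2) - cos(2t)·(1,-1)).
General solution: C_1X_1 + C_2X_2.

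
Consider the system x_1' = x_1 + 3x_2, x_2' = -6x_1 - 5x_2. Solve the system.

Coefficient matrix A = [[1, 3], [-6, -5]].
Characteristic polynomial det(A - λI) = λ^2 + 4λ + 13 = 0.
Eigenvalues λ = -2 ± 3i (complex conjugate pair).
For λ=-2+3i: an eigenvector is (1,-1) - i(0,-1) = (1, -1 + i).
A real fundamental pair from Re and Im of e^((-2+3i)t)v: X_1 = e^(-2t)(cos(3t)·(1,-1) + sin(3t)·(0,-1)), X_2 = e^(-2t)(sin(3t)·(1,-1) - cos(3t)·(0,-1)).
General solution: c_1X_1 + c_2X_2.

x_1(t) = c_1e^(-2t)cos(3t) + c_2e^(-2t)sin(3t), x_2(t) = -c_1e^(-2t)sin(3t) - c_1e^(-2t)cos(3t) - c_2e^(-2t)sin(3t) + c_2e^(-2t)cos(3t)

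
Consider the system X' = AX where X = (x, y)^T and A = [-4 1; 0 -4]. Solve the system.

x(t) = K_1e^(-4t) + K_2te^(-4t) + 2K_2e^(-4t), y(t) = K_2e^(-4t)

Coefficient matrix A = [[-4, 1], [0, -4]].
Characteristic polynomial det(A - λI) = λ^2 + 8λ + 16 = 0.
Single eigenvalue λ = -4 with algebraic multiplicity 2.
Eigenvector v = (1,0); generalized eigenvector w with (A-λI)w=v is (2,1).
General solution: e^(-4t)[K_1·v + K_2·(t·v + w)].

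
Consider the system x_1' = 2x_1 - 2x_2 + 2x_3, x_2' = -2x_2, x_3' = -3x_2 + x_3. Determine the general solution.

x_1(t) = K_1e^(2t) - 2K_2e^(t), x_2(t) = K_3e^(-2t), x_3(t) = K_2e^(t) + K_3e^(-2t)

Coefficient matrix A = [[2, -2, 2], [0, -2, 0], [0, -3, 1]].
det(A - λI) = 0 gives eigenvalues λ = 2, 1, -2.
For λ=2: eigenvector (1,0,0).
For λ=1: eigenvector (-2,0,1).
For λ=-2: eigenvector (0,1,1).
General solution: K_1e^(2t)(1,0,0) + K_2e^(t)(-2,0,1) + K_3e^(-2t)(0,1,1).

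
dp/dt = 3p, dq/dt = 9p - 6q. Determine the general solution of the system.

p(t) = -K_2e^(3t), q(t) = K_1e^(-6t) - K_2e^(3t)

Coefficient matrix A = [[3, 0], [9, -6]].
Characteristic polynomial det(A - λI) = λ^2 + 3λ - 18 = 0.
Eigenvalues λ = -6, 3.
For λ=-6: (A-λI) row 1 is [9, 0], so an eigenvector is (0, 1).
For λ=3: (A-λI) row 2 is [9, -9], so an eigenvector is (-1, -1).
General solution: K_1e^(-6t)(0,1) + K_2e^(3t)(-1,-1).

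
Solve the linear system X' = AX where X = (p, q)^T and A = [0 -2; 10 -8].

Coefficient matrix A = [[0, -2], [10, -8]].
Characteristic polynomial det(A - λI) = λ^2 + 8λ + 20 = 0.
Eigenvalues λ = -4 ± 2i (complex conjugate pair).
For λ=-4+2i: an eigenvector is (-1,-2) - i(0,-1) = (-1, -2 + i).
A real fundamental pair from Re and Im of e^((-4+2i)t)v: X_1 = e^(-4t)(cos(2t)·(-1,-2) + sin(2t)·(0,-1)), X_2 = e^(-4t)(sin(2t)·(-1,-2) - cos(2t)·(0,-1)).
General solution: c_1X_1 + c_2X_2.

p(t) = -c_1e^(-4t)cos(2t) - c_2e^(-4t)sin(2t), q(t) = -c_1e^(-4t)sin(2t) - 2c_1e^(-4t)cos(2t) - 2c_2e^(-4t)sin(2t) + c_2e^(-4t)cos(2t)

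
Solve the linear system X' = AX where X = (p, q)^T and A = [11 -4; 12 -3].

p(t) = -c_1e^(3t) - 2c_2e^(5t), q(t) = -2c_1e^(3t) - 3c_2e^(5t)

Coefficient matrix A = [[11, -4], [12, -3]].
Characteristic polynomial det(A - λI) = λ^2 - 8λ + 15 = 0.
Eigenvalues λ = 3, 5.
For λ=3: (A-λI) row 1 is [8, -4], so an eigenvector is (-1, -2).
For λ=5: (A-λI) row 1 is [6, -4], so an eigenvector is (-2, -3).
General solution: c_1e^(3t)(-1,-2) + c_2e^(5t)(-2,-3).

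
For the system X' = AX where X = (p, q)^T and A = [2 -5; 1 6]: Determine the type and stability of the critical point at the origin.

unstable spiral

A = [[2,-5],[1,6]]; det(A-λI) = λ^2 - 8λ + 17.
λ = 4 ± i: positive real part.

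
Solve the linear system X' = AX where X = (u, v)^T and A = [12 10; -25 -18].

u(t) = K_1e^(-3t)sin(5t) - K_1e^(-3t)cos(5t) - K_2e^(-3t)sin(5t) - K_2e^(-3t)cos(5t), v(t) = -K_1e^(-3t)sin(5t) + 2K_1e^(-3t)cos(5t) + 2K_2e^(-3t)sin(5t) + K_2e^(-3t)cos(5t)

Coefficient matrix A = [[12, 10], [-25, -18]].
Characteristic polynomial det(A - λI) = λ^2 + 6λ + 34 = 0.
Eigenvalues λ = -3 ± 5i (complex conjugate pair).
For λ=-3+5i: an eigenvector is (-1,2) - i(1,-1) = (-1 - i, 2 + i).
A real fundamental pair from Re and Im of e^((-3+5i)t)v: X_1 = e^(-3t)(cos(5t)·(-1,2) + sin(5t)·(1,-1)), X_2 = e^(-3t)(sin(5t)·(-1,2) - cos(5t)·(1,-1)).
General solution: K_1X_1 + K_2X_2.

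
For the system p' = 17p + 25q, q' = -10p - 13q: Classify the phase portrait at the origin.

A = [[17,25],[-10,-13]]; det(A-λI) = λ^2 - 4λ + 29.
λ = 2 ± 5i: positive real part.

unstable spiral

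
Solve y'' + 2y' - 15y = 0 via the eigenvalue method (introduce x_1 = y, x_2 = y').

Let x_1 = y, x_2 = y'. Then x_1' = x_2 and x_2' = 15x_1 - 2x_2.
A = [[0,1],[15,-2]]; det(A-λI) = λ^2 + 2λ - 15.
Eigenvalues λ = -5, 3 with eigenvectors (1,-5), (1,3).

y(t) = K_1e^(-5t) + K_2e^(3t)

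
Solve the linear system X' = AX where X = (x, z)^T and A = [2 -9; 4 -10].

x(t) = 3C_1e^(-4t) + 3C_2te^(-4t) - C_2e^(-4t), z(t) = 2C_1e^(-4t) + 2C_2te^(-4t) - C_2e^(-4t)

Coefficient matrix A = [[2, -9], [4, -10]].
Characteristic polynomial det(A - λI) = λ^2 + 8λ + 16 = 0.
Single eigenvalue λ = -4 with algebraic multiplicity 2.
Eigenvector v = (3,2); generalized eigenvector w with (A-λI)w=v is (-1,-1).
General solution: e^(-4t)[C_1·v + C_2·(t·v + w)].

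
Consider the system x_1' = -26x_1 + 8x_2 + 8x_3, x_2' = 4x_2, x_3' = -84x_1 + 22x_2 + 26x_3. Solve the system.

Coefficient matrix A = [[-26, 8, 8], [0, 4, 0], [-84, 22, 26]].
det(A - λI) = 0 gives eigenvalues λ = 2, 4, -2.
For λ=2: eigenvector (2,0,7).
For λ=4: eigenvector (0,1,-1).
For λ=-2: eigenvector (1,0,3).
General solution: C_1e^(2t)(2,0,7) + C_2e^(4t)(0,1,-1) + C_3e^(-2t)(1,0,3).

x_1(t) = 2C_1e^(2t) + C_3e^(-2t), x_2(t) = C_2e^(4t), x_3(t) = 7C_1e^(2t) - C_2e^(4t) + 3C_3e^(-2t)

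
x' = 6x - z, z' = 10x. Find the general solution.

x(t) = -C_1e^(3t)sin(t) + C_2e^(3t)cos(t), z(t) = -3C_1e^(3t)sin(t) + C_1e^(3t)cos(t) + C_2e^(3t)sin(t) + 3C_2e^(3t)cos(t)

Coefficient matrix A = [[6, -1], [10, 0]].
Characteristic polynomial det(A - λI) = λ^2 - 6λ + 10 = 0.
Eigenvalues λ = 3 ± i (complex conjugate pair).
For λ=3+i: an eigenvector is (0,1) - i(-1,-3) = (0 + i, 1 + 3i).
A real fundamental pair from Re and Im of e^((3+i)t)v: X_1 = e^(3t)(cos(t)·(0,1) + sin(t)·(-1,-3)), X_2 = e^(3t)(sin(t)·(0,1) - cos(t)·(-1,-3)).
General solution: C_1X_1 + C_2X_2.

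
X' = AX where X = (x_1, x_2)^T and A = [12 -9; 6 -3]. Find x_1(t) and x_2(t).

x_1(t) = 3K_1e^(6t) + K_2e^(3t), x_2(t) = 2K_1e^(6t) + K_2e^(3t)

Coefficient matrix A = [[12, -9], [6, -3]].
Characteristic polynomial det(A - λI) = λ^2 - 9λ + 18 = 0.
Eigenvalues λ = 6, 3.
For λ=6: (A-λI) row 1 is [6, -9], so an eigenvector is (3, 2).
For λ=3: (A-λI) row 1 is [9, -9], so an eigenvector is (1, 1).
General solution: K_1e^(6t)(3,2) + K_2e^(3t)(1,1).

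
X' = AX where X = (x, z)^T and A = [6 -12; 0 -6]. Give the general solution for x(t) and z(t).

x(t) = -C_1e^(6t) + C_2e^(-6t), z(t) = C_2e^(-6t)

Coefficient matrix A = [[6, -12], [0, -6]].
Characteristic polynomial det(A - λI) = λ^2 - 36 = 0.
Eigenvalues λ = 6, -6.
For λ=6: (A-λI) row 1 is [0, -12], so an eigenvector is (-1, 0).
For λ=-6: (A-λI) row 1 is [12, -12], so an eigenvector is (1, 1).
General solution: C_1e^(6t)(-1,0) + C_2e^(-6t)(1,1).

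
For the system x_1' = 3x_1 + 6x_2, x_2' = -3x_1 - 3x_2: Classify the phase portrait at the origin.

center

A = [[3,6],[-3,-3]]; det(A-λI) = λ^2 + 9.
λ = 0 ± 3i: zero real part.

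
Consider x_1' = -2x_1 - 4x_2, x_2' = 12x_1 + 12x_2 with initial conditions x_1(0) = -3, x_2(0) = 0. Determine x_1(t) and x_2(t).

x_1(t) = 9e^(6t) - 12e^(4t), x_2(t) = -18e^(6t) + 18e^(4t)

Coefficient matrix A = [[-2, -4], [12, 12]].
Characteristic polynomial det(A - λI) = λ^2 - 10λ + 24 = 0.
Eigenvalues λ = 4, 6.
For λ=4: (A-λI) row 1 is [-6, -4], so an eigenvector is (2, -3).
For λ=6: (A-λI) row 1 is [-8, -4], so an eigenvector is (-1, 2).
General solution: C_1e^(4t)(2,-3) + C_2e^(6t)(-1,2).
Applying x_1(0)=-3, x_2(0)=0 gives C_1=-6, C_2=-9.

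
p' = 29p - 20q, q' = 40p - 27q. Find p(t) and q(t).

Coefficient matrix A = [[29, -20], [40, -27]].
Characteristic polynomial det(A - λI) = λ^2 - 2λ + 17 = 0.
Eigenvalues λ = 1 ± 4i (complex conjugate pair).
For λ=1+4i: an eigenvector is (1,1) - i(2,3) = (1 - 2i, 1 - 3i).
A real fundamental pair from Re and Im of e^((1+4i)t)v: X_1 = e^(t)(cos(4t)·(1,1) + sin(4t)·(2,3)), X_2 = e^(t)(sin(4t)·(1,1) - cos(4t)·(2,3)).
General solution: K_1X_1 + K_2X_2.

p(t) = 2K_1e^(t)sin(4t) + K_1e^(t)cos(4t) + K_2e^(t)sin(4t) - 2K_2e^(t)cos(4t), q(t) = 3K_1e^(t)sin(4t) + K_1e^(t)cos(4t) + K_2e^(t)sin(4t) - 3K_2e^(t)cos(4t)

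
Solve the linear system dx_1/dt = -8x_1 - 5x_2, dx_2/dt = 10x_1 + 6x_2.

Coefficient matrix A = [[-8, -5], [10, 6]].
Characteristic polynomial det(A - λI) = λ^2 + 2λ + 2 = 0.
Eigenvalues λ = -1 ± i (complex conjugate pair).
For λ=-1+i: an eigenvector is (2,-3) - i(1,-1) = (2 - i, -3 + i).
A real fundamental pair from Re and Im of e^((-1+i)t)v: X_1 = e^(-t)(cos(t)·(2,-3) + sin(t)·(1,-1)), X_2 = e^(-t)(sin(t)·(2,-3) - cos(t)·(1,-1)).
General solution: K_1X_1 + K_2X_2.

x_1(t) = K_1e^(-t)sin(t) + 2K_1e^(-t)cos(t) + 2K_2e^(-t)sin(t) - K_2e^(-t)cos(t), x_2(t) = -K_1e^(-t)sin(t) - 3K_1e^(-t)cos(t) - 3K_2e^(-t)sin(t) + K_2e^(-t)cos(t)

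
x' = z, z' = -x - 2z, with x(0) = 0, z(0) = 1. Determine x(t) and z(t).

Coefficient matrix A = [[0, 1], [-1, -2]].
Characteristic polynomial det(A - λI) = λ^2 + 2λ + 1 = 0.
Single eigenvalue λ = -1 with algebraic multiplicity 2.
Eigenvector v = (-1,1); generalized eigenvector w with (A-λI)w=v is (0,-1).
General solution: e^(-t)[C_1·v + C_2·(t·v + w)].
Applying x(0)=0, z(0)=1 gives C_1=0, C_2=-1.

x(t) = te^(-t), z(t) = -te^(-t) + e^(-t)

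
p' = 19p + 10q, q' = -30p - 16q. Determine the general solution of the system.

p(t) = -2c_1e^(4t) + c_2e^(-t), q(t) = 3c_1e^(4t) - 2c_2e^(-t)

Coefficient matrix A = [[19, 10], [-30, -16]].
Characteristic polynomial det(A - λI) = λ^2 - 3λ - 4 = 0.
Eigenvalues λ = 4, -1.
For λ=4: (A-λI) row 1 is [15, 10], so an eigenvector is (-2, 3).
For λ=-1: (A-λI) row 1 is [20, 10], so an eigenvector is (1, -2).
General solution: c_1e^(4t)(-2,3) + c_2e^(-t)(1,-2).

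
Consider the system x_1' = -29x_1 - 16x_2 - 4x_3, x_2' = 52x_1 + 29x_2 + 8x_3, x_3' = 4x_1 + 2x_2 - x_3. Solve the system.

Coefficient matrix A = [[-29, -16, -4], [52, 29, 8], [4, 2, -1]].
det(A - λI) = 0 gives eigenvalues λ = -3, 3, -1.
For λ=-3: eigenvector (2,-3,-1).
For λ=3: eigenvector (1,-2,0).
For λ=-1: eigenvector (1,-2,1).
General solution: c_1e^(-3t)(2,-3,-1) + c_2e^(3t)(1,-2,0) + c_3e^(-t)(1,-2,1).

x_1(t) = 2c_1e^(-3t) + c_2e^(3t) + c_3e^(-t), x_2(t) = -3c_1e^(-3t) - 2c_2e^(3t) - 2c_3e^(-t), x_3(t) = -c_1e^(-3t) + c_3e^(-t)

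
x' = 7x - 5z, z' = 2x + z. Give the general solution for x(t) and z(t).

Coefficient matrix A = [[7, -5], [2, 1]].
Characteristic polynomial det(A - λI) = λ^2 - 8λ + 17 = 0.
Eigenvalues λ = 4 ± i (complex conjugate pair).
For λ=4+i: an eigenvector is (1,1) - i(-2,-1) = (1 + 2i, 1 + i).
A real fundamental pair from Re and Im of e^((4+i)t)v: X_1 = e^(4t)(cos(t)·(1,1) + sin(t)·(-2,-1)), X_2 = e^(4t)(sin(t)·(1,1) - cos(t)·(-2,-1)).
General solution: c_1X_1 + c_2X_2.

x(t) = -2c_1e^(4t)sin(t) + c_1e^(4t)cos(t) + c_2e^(4t)sin(t) + 2c_2e^(4t)cos(t), z(t) = -c_1e^(4t)sin(t) + c_1e^(4t)cos(t) + c_2e^(4t)sin(t) + c_2e^(4t)cos(t)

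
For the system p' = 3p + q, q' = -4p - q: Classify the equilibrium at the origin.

A = [[3,1],[-4,-1]]; det(A-λI) = λ^2 - 2λ + 1.
repeated λ = 1 with a single eigenvector.

unstable improper node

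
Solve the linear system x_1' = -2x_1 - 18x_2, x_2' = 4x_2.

x_1(t) = -c_1e^(-2t) + 3c_2e^(4t), x_2(t) = -c_2e^(4t)

Coefficient matrix A = [[-2, -18], [0, 4]].
Characteristic polynomial det(A - λI) = λ^2 - 2λ - 8 = 0.
Eigenvalues λ = -2, 4.
For λ=-2: (A-λI) row 1 is [0, -18], so an eigenvector is (-1, 0).
For λ=4: (A-λI) row 1 is [-6, -18], so an eigenvector is (3, -1).
General solution: c_1e^(-2t)(-1,0) + c_2e^(4t)(3,-1).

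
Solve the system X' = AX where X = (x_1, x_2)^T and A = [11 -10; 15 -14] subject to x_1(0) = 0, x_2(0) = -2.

Coefficient matrix A = [[11, -10], [15, -14]].
Characteristic polynomial det(A - λI) = λ^2 + 3λ - 4 = 0.
Eigenvalues λ = 1, -4.
For λ=1: (A-λI) row 1 is [10, -10], so an eigenvector is (1, 1).
For λ=-4: (A-λI) row 1 is [15, -10], so an eigenvector is (2, 3).
General solution: c_1e^(t)(1,1) + c_2e^(-4t)(2,3).
Applying x_1(0)=0, x_2(0)=-2 gives c_1=4, c_2=-2.

x_1(t) = 4e^(t) - 4e^(-4t), x_2(t) = 4e^(t) - 6e^(-4t)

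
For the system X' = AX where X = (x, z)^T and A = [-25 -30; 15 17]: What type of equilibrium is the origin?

A = [[-25,-30],[15,17]]; det(A-λI) = λ^2 + 8λ + 25.
λ = -4 ± 3i: negative real part.

stable spiral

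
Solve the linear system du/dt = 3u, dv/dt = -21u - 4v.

u(t) = c_2e^(3t), v(t) = c_1e^(-4t) - 3c_2e^(3t)

Coefficient matrix A = [[3, 0], [-21, -4]].
Characteristic polynomial det(A - λI) = λ^2 + λ - 12 = 0.
Eigenvalues λ = -4, 3.
For λ=-4: (A-λI) row 1 is [7, 0], so an eigenvector is (0, 1).
For λ=3: (A-λI) row 2 is [-21, -7], so an eigenvector is (1, -3).
General solution: c_1e^(-4t)(0,1) + c_2e^(3t)(1,-3).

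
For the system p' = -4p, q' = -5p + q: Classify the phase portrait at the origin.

saddle

A = [[-4,0],[-5,1]]; det(A-λI) = λ^2 + 3λ - 4.
λ = 1, -4: opposite signs.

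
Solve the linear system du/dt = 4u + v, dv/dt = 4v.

u(t) = C_1e^(4t) + C_2te^(4t) - 2C_2e^(4t), v(t) = C_2e^(4t)

Coefficient matrix A = [[4, 1], [0, 4]].
Characteristic polynomial det(A - λI) = λ^2 - 8λ + 16 = 0.
Single eigenvalue λ = 4 with algebraic multiplicity 2.
Eigenvector v = (1,0); generalized eigenvector w with (A-λI)w=v is (-2,1).
General solution: e^(4t)[C_1·v + C_2·(t·v + w)].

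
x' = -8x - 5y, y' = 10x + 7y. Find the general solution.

Coefficient matrix A = [[-8, -5], [10, 7]].
Characteristic polynomial det(A - λI) = λ^2 + λ - 6 = 0.
Eigenvalues λ = 2, -3.
For λ=2: (A-λI) row 1 is [-10, -5], so an eigenvector is (-1, 2).
For λ=-3: (A-λI) row 1 is [-5, -5], so an eigenvector is (-1, 1).
General solution: C_1e^(2t)(-1,2) + C_2e^(-3t)(-1,1).

x(t) = -C_1e^(2t) - C_2e^(-3t), y(t) = 2C_1e^(2t) + C_2e^(-3t)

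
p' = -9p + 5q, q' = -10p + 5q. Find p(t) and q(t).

p(t) = -2c_1e^(-2t)sin(t) + c_1e^(-2t)cos(t) + c_2e^(-2t)sin(t) + 2c_2e^(-2t)cos(t), q(t) = -3c_1e^(-2t)sin(t) + c_1e^(-2t)cos(t) + c_2e^(-2t)sin(t) + 3c_2e^(-2t)cos(t)

Coefficient matrix A = [[-9, 5], [-10, 5]].
Characteristic polynomial det(A - λI) = λ^2 + 4λ + 5 = 0.
Eigenvalues λ = -2 ± i (complex conjugate pair).
For λ=-2+i: an eigenvector is (1,1) - i(-2,-3) = (1 + 2i, 1 + 3i).
A real fundamental pair from Re and Im of e^((-2+i)t)v: X_1 = e^(-2t)(cos(t)·(1,1) + sin(t)·(-2,-3)), X_2 = e^(-2t)(sin(t)·(1,1) - cos(t)·(-2,-3)).
General solution: c_1X_1 + c_2X_2.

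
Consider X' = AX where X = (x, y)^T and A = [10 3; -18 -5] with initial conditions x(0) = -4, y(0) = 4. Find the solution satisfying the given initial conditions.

Coefficient matrix A = [[10, 3], [-18, -5]].
Characteristic polynomial det(A - λI) = λ^2 - 5λ + 4 = 0.
Eigenvalues λ = 4, 1.
For λ=4: (A-λI) row 1 is [6, 3], so an eigenvector is (-1, 2).
For λ=1: (A-λI) row 1 is [9, 3], so an eigenvector is (1, -3).
General solution: C_1e^(4t)(-1,2) + C_2e^(t)(1,-3).
Applying x(0)=-4, y(0)=4 gives C_1=8, C_2=4.

x(t) = -8e^(4t) + 4e^(t), y(t) = 16e^(4t) - 12e^(t)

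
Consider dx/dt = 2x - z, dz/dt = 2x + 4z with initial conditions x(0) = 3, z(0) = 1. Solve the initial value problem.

x(t) = -4e^(3t)sin(t) + 3e^(3t)cos(t), z(t) = 7e^(3t)sin(t) + e^(3t)cos(t)

Coefficient matrix A = [[2, -1], [2, 4]].
Characteristic polynomial det(A - λI) = λ^2 - 6λ + 10 = 0.
Eigenvalues λ = 3 ± i (complex conjugate pair).
For λ=3+i: an eigenvector is (0,1) - i(-1,1) = (0 + i, 1 - i).
A real fundamental pair from Re and Im of e^((3+i)t)v: X_1 = e^(3t)(cos(t)·(0,1) + sin(t)·(-1,1)), X_2 = e^(3t)(sin(t)·(0,1) - cos(t)·(-1,1)).
General solution: c_1X_1 + c_2X_2.
Applying x(0)=3, z(0)=1 gives c_1=4, c_2=3.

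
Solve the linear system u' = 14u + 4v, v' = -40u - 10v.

u(t) = c_1e^(2t)sin(4t) - c_2e^(2t)cos(4t), v(t) = -3c_1e^(2t)sin(4t) + c_1e^(2t)cos(4t) + c_2e^(2t)sin(4t) + 3c_2e^(2t)cos(4t)

Coefficient matrix A = [[14, 4], [-40, -10]].
Characteristic polynomial det(A - λI) = λ^2 - 4λ + 20 = 0.
Eigenvalues λ = 2 ± 4i (complex conjugate pair).
For λ=2+4i: an eigenvector is (0,1) - i(1,-3) = (0 - i, 1 + 3i).
A real fundamental pair from Re and Im of e^((2+4i)t)v: X_1 = e^(2t)(cos(4t)·(0,1) + sin(4t)·(1,-3)), X_2 = e^(2t)(sin(4t)·(0,1) - cos(4t)·(1,-3)).
General solution: c_1X_1 + c_2X_2.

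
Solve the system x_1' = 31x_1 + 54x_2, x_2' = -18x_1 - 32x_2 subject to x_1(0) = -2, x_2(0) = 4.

Coefficient matrix A = [[31, 54], [-18, -32]].
Characteristic polynomial det(A - λI) = λ^2 + λ - 20 = 0.
Eigenvalues λ = -5, 4.
For λ=-5: (A-λI) row 1 is [36, 54], so an eigenvector is (-3, 2).
For λ=4: (A-λI) row 1 is [27, 54], so an eigenvector is (-2, 1).
General solution: C_1e^(-5t)(-3,2) + C_2e^(4t)(-2,1).
Applying x_1(0)=-2, x_2(0)=4 gives C_1=6, C_2=-8.

x_1(t) = 16e^(4t) - 18e^(-5t), x_2(t) = -8e^(4t) + 12e^(-5t)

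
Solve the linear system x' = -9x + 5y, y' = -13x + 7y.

x(t) = 2c_1e^(-t)sin(t) + c_1e^(-t)cos(t) + c_2e^(-t)sin(t) - 2c_2e^(-t)cos(t), y(t) = 3c_1e^(-t)sin(t) + 2c_1e^(-t)cos(t) + 2c_2e^(-t)sin(t) - 3c_2e^(-t)cos(t)

Coefficient matrix A = [[-9, 5], [-13, 7]].
Characteristic polynomial det(A - λI) = λ^2 + 2λ + 2 = 0.
Eigenvalues λ = -1 ± i (complex conjugate pair).
For λ=-1+i: an eigenvector is (1,2) - i(2,3) = (1 - 2i, 2 - 3i).
A real fundamental pair from Re and Im of e^((-1+i)t)v: X_1 = e^(-t)(cos(t)·(1,2) + sin(t)·(2,3)), X_2 = e^(-t)(sin(t)·(1,2) - cos(t)·(2,3)).
General solution: c_1X_1 + c_2X_2.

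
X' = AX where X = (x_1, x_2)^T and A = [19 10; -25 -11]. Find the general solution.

Coefficient matrix A = [[19, 10], [-25, -11]].
Characteristic polynomial det(A - λI) = λ^2 - 8λ + 41 = 0.
Eigenvalues λ = 4 ± 5i (complex conjugate pair).
For λ=4+5i: an eigenvector is (1,-1) - i(1,-2) = (1 - i, -1 + 2i).
A real fundamental pair from Re and Im of e^((4+5i)t)v: X_1 = e^(4t)(cos(5t)·(1,-1) + sin(5t)·(1,-2)), X_2 = e^(4t)(sin(5t)·(1,-1) - cos(5t)·(1,-2)).
General solution: c_1X_1 + c_2X_2.

x_1(t) = c_1e^(4t)sin(5t) + c_1e^(4t)cos(5t) + c_2e^(4t)sin(5t) - c_2e^(4t)cos(5t), x_2(t) = -2c_1e^(4t)sin(5t) - c_1e^(4t)cos(5t) - c_2e^(4t)sin(5t) + 2c_2e^(4t)cos(5t)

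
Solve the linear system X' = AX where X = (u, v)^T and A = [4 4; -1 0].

Coefficient matrix A = [[4, 4], [-1, 0]].
Characteristic polynomial det(A - λI) = λ^2 - 4λ + 4 = 0.
Single eigenvalue λ = 2 with algebraic multiplicity 2.
Eigenvector v = (2,-1); generalized eigenvector w with (A-λI)w=v is (-1,1).
General solution: e^(2t)[C_1·v + C_2·(t·v + w)].

u(t) = 2C_1e^(2t) + 2C_2te^(2t) - C_2e^(2t), v(t) = -C_1e^(2t) - C_2te^(2t) + C_2e^(2t)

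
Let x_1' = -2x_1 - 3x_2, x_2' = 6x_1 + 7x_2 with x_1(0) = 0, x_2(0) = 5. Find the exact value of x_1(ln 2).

A = [[-2,-3],[6,7]]; eigenvalues λ = 4, 1.
Eigenvectors: (1,-2) for λ=4, (1,-1) for λ=1.
From the initial condition, c_1 = -5, c_2 = 5.
x_1(ln 2) = (-5)(2^4)(1) + (5)(2^1)(1) = -70.

-70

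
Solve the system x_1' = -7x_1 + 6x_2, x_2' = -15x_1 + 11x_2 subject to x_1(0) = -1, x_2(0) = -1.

Coefficient matrix A = [[-7, 6], [-15, 11]].
Characteristic polynomial det(A - λI) = λ^2 - 4λ + 13 = 0.
Eigenvalues λ = 2 ± 3i (complex conjugate pair).
For λ=2+3i: an eigenvector is (-1,-2) - i(-1,-1) = (-1 + i, -2 + i).
A real fundamental pair from Re and Im of e^((2+3i)t)v: X_1 = e^(2t)(cos(3t)·(-1,-2) + sin(3t)·(-1,-1)), X_2 = e^(2t)(sin(3t)·(-1,-2) - cos(3t)·(-1,-1)).
General solution: C_1X_1 + C_2X_2.
Applying x_1(0)=-1, x_2(0)=-1 gives C_1=0, C_2=-1.

x_1(t) = e^(2t)sin(3t) - e^(2t)cos(3t), x_2(t) = 2e^(2t)sin(3t) - e^(2t)cos(3t)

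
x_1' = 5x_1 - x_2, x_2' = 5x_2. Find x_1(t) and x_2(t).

x_1(t) = -C_1e^(5t) - C_2te^(5t) - 3C_2e^(5t), x_2(t) = C_2e^(5t)

Coefficient matrix A = [[5, -1], [0, 5]].
Characteristic polynomial det(A - λI) = λ^2 - 10λ + 25 = 0.
Single eigenvalue λ = 5 with algebraic multiplicity 2.
Eigenvector v = (-1,0); generalized eigenvector w with (A-λI)w=v is (-3,1).
General solution: e^(5t)[C_1·v + C_2·(t·v + w)].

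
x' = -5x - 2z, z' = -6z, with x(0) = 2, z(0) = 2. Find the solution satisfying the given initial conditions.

x(t) = -2e^(-5t) + 4e^(-6t), z(t) = 2e^(-6t)

Coefficient matrix A = [[-5, -2], [0, -6]].
Characteristic polynomial det(A - λI) = λ^2 + 11λ + 30 = 0.
Eigenvalues λ = -6, -5.
For λ=-6: (A-λI) row 1 is [1, -2], so an eigenvector is (2, 1).
For λ=-5: (A-λI) row 1 is [0, -2], so an eigenvector is (-1, 0).
General solution: K_1e^(-6t)(2,1) + K_2e^(-5t)(-1,0).
Applying x(0)=2, z(0)=2 gives K_1=2, K_2=2.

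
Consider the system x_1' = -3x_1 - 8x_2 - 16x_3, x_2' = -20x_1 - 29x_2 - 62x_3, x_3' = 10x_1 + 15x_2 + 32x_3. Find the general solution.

x_1(t) = C_1e^(-3t) - 2C_2e^(t), x_2(t) = 4C_1e^(-3t) - 9C_2e^(t) - 2C_3e^(2t), x_3(t) = -2C_1e^(-3t) + 5C_2e^(t) + C_3e^(2t)

Coefficient matrix A = [[-3, -8, -16], [-20, -29, -62], [10, 15, 32]].
det(A - λI) = 0 gives eigenvalues λ = -3, 1, 2.
For λ=-3: eigenvector (1,4,-2).
For λ=1: eigenvector (-2,-9,5).
For λ=2: eigenvector (0,-2,1).
General solution: C_1e^(-3t)(1,4,-2) + C_2e^(t)(-2,-9,5) + C_3e^(2t)(0,-2,1).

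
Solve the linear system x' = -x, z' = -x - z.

x(t) = -c_2e^(-t), z(t) = c_1e^(-t) + c_2te^(-t) + c_2e^(-t)

Coefficient matrix A = [[-1, 0], [-1, -1]].
Characteristic polynomial det(A - λI) = λ^2 + 2λ + 1 = 0.
Single eigenvalue λ = -1 with algebraic multiplicity 2.
Eigenvector v = (0,1); generalized eigenvector w with (A-λI)w=v is (-1,1).
General solution: e^(-t)[c_1·v + c_2·(t·v + w)].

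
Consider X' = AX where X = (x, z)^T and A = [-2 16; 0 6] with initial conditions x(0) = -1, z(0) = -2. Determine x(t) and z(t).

x(t) = -4e^(6t) + 3e^(-2t), z(t) = -2e^(6t)

Coefficient matrix A = [[-2, 16], [0, 6]].
Characteristic polynomial det(A - λI) = λ^2 - 4λ - 12 = 0.
Eigenvalues λ = 6, -2.
For λ=6: (A-λI) row 1 is [-8, 16], so an eigenvector is (-2, -1).
For λ=-2: (A-λI) row 1 is [0, 16], so an eigenvector is (-1, 0).
General solution: C_1e^(6t)(-2,-1) + C_2e^(-2t)(-1,0).
Applying x(0)=-1, z(0)=-2 gives C_1=2, C_2=-3.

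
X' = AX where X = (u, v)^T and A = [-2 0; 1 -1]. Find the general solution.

u(t) = -K_2e^(-2t), v(t) = K_1e^(-t) + K_2e^(-2t)

Coefficient matrix A = [[-2, 0], [1, -1]].
Characteristic polynomial det(A - λI) = λ^2 + 3λ + 2 = 0.
Eigenvalues λ = -1, -2.
For λ=-1: (A-λI) row 1 is [-1, 0], so an eigenvector is (0, 1).
For λ=-2: (A-λI) row 2 is [1, 1], so an eigenvector is (-1, 1).
General solution: K_1e^(-t)(0,1) + K_2e^(-2t)(-1,1).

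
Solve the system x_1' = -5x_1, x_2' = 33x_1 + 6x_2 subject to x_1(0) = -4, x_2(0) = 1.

x_1(t) = -4e^(-5t), x_2(t) = -11e^(6t) + 12e^(-5t)

Coefficient matrix A = [[-5, 0], [33, 6]].
Characteristic polynomial det(A - λI) = λ^2 - λ - 30 = 0.
Eigenvalues λ = 6, -5.
For λ=6: (A-λI) row 1 is [-11, 0], so an eigenvector is (0, -1).
For λ=-5: (A-λI) row 2 is [33, 11], so an eigenvector is (-1, 3).
General solution: C_1e^(6t)(0,-1) + C_2e^(-5t)(-1,3).
Applying x_1(0)=-4, x_2(0)=1 gives C_1=11, C_2=4.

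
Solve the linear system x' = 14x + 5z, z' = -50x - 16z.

Coefficient matrix A = [[14, 5], [-50, -16]].
Characteristic polynomial det(A - λI) = λ^2 + 2λ + 26 = 0.
Eigenvalues λ = -1 ± 5i (complex conjugate pair).
For λ=-1+5i: an eigenvector is (0,1) - i(1,-3) = (0 - i, 1 + 3i).
A real fundamental pair from Re and Im of e^((-1+5i)t)v: X_1 = e^(-t)(cos(5t)·(0,1) + sin(5t)·(1,-3)), X_2 = e^(-t)(sin(5t)·(0,1) - cos(5t)·(1,-3)).
General solution: C_1X_1 + C_2X_2.

x(t) = C_1e^(-t)sin(5t) - C_2e^(-t)cos(5t), z(t) = -3C_1e^(-t)sin(5t) + C_1e^(-t)cos(5t) + C_2e^(-t)sin(5t) + 3C_2e^(-t)cos(5t)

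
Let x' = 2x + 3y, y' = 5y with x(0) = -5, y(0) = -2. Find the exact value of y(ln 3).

A = [[2,3],[0,5]]; eigenvalues λ = 5, 2.
Eigenvectors: (1,1) for λ=5, (-1,0) for λ=2.
From the initial condition, c_1 = -2, c_2 = 3.
y(ln 3) = (-2)(3^5)(1) + (3)(3^2)(0) = -486.

-486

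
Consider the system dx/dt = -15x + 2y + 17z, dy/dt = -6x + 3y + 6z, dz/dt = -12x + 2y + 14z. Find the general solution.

Coefficient matrix A = [[-15, 2, 17], [-6, 3, 6], [-12, 2, 14]].
det(A - λI) = 0 gives eigenvalues λ = 2, 3, -3.
For λ=2: eigenvector (1,0,1).
For λ=3: eigenvector (2,1,2).
For λ=-3: eigenvector (3,1,2).
General solution: c_1e^(2t)(1,0,1) + c_2e^(3t)(2,1,2) + c_3e^(-3t)(3,1,2).

x(t) = c_1e^(2t) + 2c_2e^(3t) + 3c_3e^(-3t), y(t) = c_2e^(3t) + c_3e^(-3t), z(t) = c_1e^(2t) + 2c_2e^(3t) + 2c_3e^(-3t)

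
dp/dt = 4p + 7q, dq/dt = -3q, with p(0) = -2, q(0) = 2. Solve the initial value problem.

Coefficient matrix A = [[4, 7], [0, -3]].
Characteristic polynomial det(A - λI) = λ^2 - λ - 12 = 0.
Eigenvalues λ = -3, 4.
For λ=-3: (A-λI) row 1 is [7, 7], so an eigenvector is (-1, 1).
For λ=4: (A-λI) row 1 is [0, 7], so an eigenvector is (1, 0).
General solution: C_1e^(-3t)(-1,1) + C_2e^(4t)(1,0).
Applying p(0)=-2, q(0)=2 gives C_1=2, C_2=0.

p(t) = -2e^(-3t), q(t) = 2e^(-3t)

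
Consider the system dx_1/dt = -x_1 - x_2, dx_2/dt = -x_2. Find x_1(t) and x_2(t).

x_1(t) = -c_1e^(-t) - c_2te^(-t) + 3c_2e^(-t), x_2(t) = c_2e^(-t)

Coefficient matrix A = [[-1, -1], [0, -1]].
Characteristic polynomial det(A - λI) = λ^2 + 2λ + 1 = 0.
Single eigenvalue λ = -1 with algebraic multiplicity 2.
Eigenvector v = (-1,0); generalized eigenvector w with (A-λI)w=v is (3,1).
General solution: e^(-t)[c_1·v + c_2·(t·v + w)].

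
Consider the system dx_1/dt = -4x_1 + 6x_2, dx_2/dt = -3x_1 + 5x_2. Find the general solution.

x_1(t) = -2C_1e^(-t) + C_2e^(2t), x_2(t) = -C_1e^(-t) + C_2e^(2t)

Coefficient matrix A = [[-4, 6], [-3, 5]].
Characteristic polynomial det(A - λI) = λ^2 - λ - 2 = 0.
Eigenvalues λ = -1, 2.
For λ=-1: (A-λI) row 1 is [-3, 6], so an eigenvector is (-2, -1).
For λ=2: (A-λI) row 1 is [-6, 6], so an eigenvector is (1, 1).
General solution: C_1e^(-t)(-2,-1) + C_2e^(2t)(1,1).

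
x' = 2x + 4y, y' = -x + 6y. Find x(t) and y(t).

x(t) = 2K_1e^(4t) + 2K_2te^(4t) + K_2e^(4t), y(t) = K_1e^(4t) + K_2te^(4t) + K_2e^(4t)

Coefficient matrix A = [[2, 4], [-1, 6]].
Characteristic polynomial det(A - λI) = λ^2 - 8λ + 16 = 0.
Single eigenvalue λ = 4 with algebraic multiplicity 2.
Eigenvector v = (2,1); generalized eigenvector w with (A-λI)w=v is (1,1).
General solution: e^(4t)[K_1·v + K_2·(t·v + w)].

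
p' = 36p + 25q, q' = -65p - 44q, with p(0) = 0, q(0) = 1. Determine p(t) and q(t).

Coefficient matrix A = [[36, 25], [-65, -44]].
Characteristic polynomial det(A - λI) = λ^2 + 8λ + 41 = 0.
Eigenvalues λ = -4 ± 5i (complex conjugate pair).
For λ=-4+5i: an eigenvector is (-2,3) - i(-1,2) = (-2 + i, 3 - 2i).
A real fundamental pair from Re and Im of e^((-4+5i)t)v: X_1 = e^(-4t)(cos(5t)·(-2,3) + sin(5t)·(-1,2)), X_2 = e^(-4t)(sin(5t)·(-2,3) - cos(5t)·(-1,2)).
General solution: c_1X_1 + c_2X_2.
Applying p(0)=0, q(0)=1 gives c_1=-1, c_2=-2.

p(t) = 5e^(-4t)sin(5t), q(t) = -8e^(-4t)sin(5t) + e^(-4t)cos(5t)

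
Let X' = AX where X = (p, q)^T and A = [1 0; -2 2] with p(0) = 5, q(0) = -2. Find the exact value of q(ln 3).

-78

A = [[1,0],[-2,2]]; eigenvalues λ = 2, 1.
Eigenvectors: (0,-1) for λ=2, (1,2) for λ=1.
From the initial condition, c_1 = 12, c_2 = 5.
q(ln 3) = (12)(3^2)(-1) + (5)(3^1)(2) = -78.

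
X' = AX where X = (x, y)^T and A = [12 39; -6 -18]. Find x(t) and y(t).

Coefficient matrix A = [[12, 39], [-6, -18]].
Characteristic polynomial det(A - λI) = λ^2 + 6λ + 18 = 0.
Eigenvalues λ = -3 ± 3i (complex conjugate pair).
For λ=-3+3i: an eigenvector is (2,-1) - i(-3,1) = (2 + 3i, -1 - i).
A real fundamental pair from Re and Im of e^((-3+3i)t)v: X_1 = e^(-3t)(cos(3t)·(2,-1) + sin(3t)·(-3,1)), X_2 = e^(-3t)(sin(3t)·(2,-1) - cos(3t)·(-3,1)).
General solution: K_1X_1 + K_2X_2.

x(t) = -3K_1e^(-3t)sin(3t) + 2K_1e^(-3t)cos(3t) + 2K_2e^(-3t)sin(3t) + 3K_2e^(-3t)cos(3t), y(t) = K_1e^(-3t)sin(3t) - K_1e^(-3t)cos(3t) - K_2e^(-3t)sin(3t) - K_2e^(-3t)cos(3t)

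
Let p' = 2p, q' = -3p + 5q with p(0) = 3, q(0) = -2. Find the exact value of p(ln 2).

A = [[2,0],[-3,5]]; eigenvalues λ = 2, 5.
Eigenvectors: (-1,-1) for λ=2, (0,1) for λ=5.
From the initial condition, c_1 = -3, c_2 = -5.
p(ln 2) = (-3)(2^2)(-1) + (-5)(2^5)(0) = 12.

12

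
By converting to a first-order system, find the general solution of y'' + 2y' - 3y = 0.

y(t) = c_1e^(t) + c_2e^(-3t)

Let x_1 = y, x_2 = y'. Then x_1' = x_2 and x_2' = 3x_1 - 2x_2.
A = [[0,1],[3,-2]]; det(A-λI) = λ^2 + 2λ - 3.
Eigenvalues λ = 1, -3 with eigenvectors (1,1), (1,-3).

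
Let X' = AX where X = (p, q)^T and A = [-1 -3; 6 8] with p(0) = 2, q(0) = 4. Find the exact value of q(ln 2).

A = [[-1,-3],[6,8]]; eigenvalues λ = 5, 2.
Eigenvectors: (-1,2) for λ=5, (-1,1) for λ=2.
From the initial condition, c_1 = 6, c_2 = -8.
q(ln 2) = (6)(2^5)(2) + (-8)(2^2)(1) = 352.

352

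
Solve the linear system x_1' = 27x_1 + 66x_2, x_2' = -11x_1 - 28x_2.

Coefficient matrix A = [[27, 66], [-11, -28]].
Characteristic polynomial det(A - λI) = λ^2 + λ - 30 = 0.
Eigenvalues λ = 5, -6.
For λ=5: (A-λI) row 1 is [22, 66], so an eigenvector is (-3, 1).
For λ=-6: (A-λI) row 1 is [33, 66], so an eigenvector is (2, -1).
General solution: C_1e^(5t)(-3,1) + C_2e^(-6t)(2,-1).

x_1(t) = -3C_1e^(5t) + 2C_2e^(-6t), x_2(t) = C_1e^(5t) - C_2e^(-6t)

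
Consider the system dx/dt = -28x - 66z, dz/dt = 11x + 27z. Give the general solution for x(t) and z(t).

x(t) = -2K_1e^(5t) + 3K_2e^(-6t), z(t) = K_1e^(5t) - K_2e^(-6t)

Coefficient matrix A = [[-28, -66], [11, 27]].
Characteristic polynomial det(A - λI) = λ^2 + λ - 30 = 0.
Eigenvalues λ = 5, -6.
For λ=5: (A-λI) row 1 is [-33, -66], so an eigenvector is (-2, 1).
For λ=-6: (A-λI) row 1 is [-22, -66], so an eigenvector is (3, -1).
General solution: K_1e^(5t)(-2,1) + K_2e^(-6t)(3,-1).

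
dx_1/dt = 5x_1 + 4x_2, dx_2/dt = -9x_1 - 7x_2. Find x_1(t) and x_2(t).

x_1(t) = -2K_1e^(-t) - 2K_2te^(-t) + K_2e^(-t), x_2(t) = 3K_1e^(-t) + 3K_2te^(-t) - 2K_2e^(-t)

Coefficient matrix A = [[5, 4], [-9, -7]].
Characteristic polynomial det(A - λI) = λ^2 + 2λ + 1 = 0.
Single eigenvalue λ = -1 with algebraic multiplicity 2.
Eigenvector v = (-2,3); generalized eigenvector w with (A-λI)w=v is (1,-2).
General solution: e^(-t)[K_1·v + K_2·(t·v + w)].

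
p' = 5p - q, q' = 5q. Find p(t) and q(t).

p(t) = -c_1e^(5t) - c_2te^(5t) + 3c_2e^(5t), q(t) = c_2e^(5t)

Coefficient matrix A = [[5, -1], [0, 5]].
Characteristic polynomial det(A - λI) = λ^2 - 10λ + 25 = 0.
Single eigenvalue λ = 5 with algebraic multiplicity 2.
Eigenvector v = (-1,0); generalized eigenvector w with (A-λI)w=v is (3,1).
General solution: e^(5t)[c_1·v + c_2·(t·v + w)].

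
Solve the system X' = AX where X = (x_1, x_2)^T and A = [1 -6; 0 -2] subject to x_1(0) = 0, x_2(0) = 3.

x_1(t) = -6e^(t) + 6e^(-2t), x_2(t) = 3e^(-2t)

Coefficient matrix A = [[1, -6], [0, -2]].
Characteristic polynomial det(A - λI) = λ^2 + λ - 2 = 0.
Eigenvalues λ = 1, -2.
For λ=1: (A-λI) row 1 is [0, -6], so an eigenvector is (1, 0).
For λ=-2: (A-λI) row 1 is [3, -6], so an eigenvector is (2, 1).
General solution: C_1e^(t)(1,0) + C_2e^(-2t)(2,1).
Applying x_1(0)=0, x_2(0)=3 gives C_1=-6, C_2=3.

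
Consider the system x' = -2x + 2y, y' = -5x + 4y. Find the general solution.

Coefficient matrix A = [[-2, 2], [-5, 4]].
Characteristic polynomial det(A - λI) = λ^2 - 2λ + 2 = 0.
Eigenvalues λ = 1 ± i (complex conjugate pair).
For λ=1+i: an eigenvector is (-1,-2) - i(-1,-1) = (-1 + i, -2 + i).
A real fundamental pair from Re and Im of e^((1+i)t)v: X_1 = e^(t)(cos(t)·(-1,-2) + sin(t)·(-1,-1)), X_2 = e^(t)(sin(t)·(-1,-2) - cos(t)·(-1,-1)).
General solution: C_1X_1 + C_2X_2.

x(t) = -C_1e^(t)sin(t) - C_1e^(t)cos(t) - C_2e^(t)sin(t) + C_2e^(t)cos(t), y(t) = -C_1e^(t)sin(t) - 2C_1e^(t)cos(t) - 2C_2e^(t)sin(t) + C_2e^(t)cos(t)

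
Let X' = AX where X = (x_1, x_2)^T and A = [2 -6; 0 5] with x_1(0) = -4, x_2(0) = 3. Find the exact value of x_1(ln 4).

A = [[2,-6],[0,5]]; eigenvalues λ = 5, 2.
Eigenvectors: (2,-1) for λ=5, (-1,0) for λ=2.
From the initial condition, c_1 = -3, c_2 = -2.
x_1(ln 4) = (-3)(4^5)(2) + (-2)(4^2)(-1) = -6112.

-6112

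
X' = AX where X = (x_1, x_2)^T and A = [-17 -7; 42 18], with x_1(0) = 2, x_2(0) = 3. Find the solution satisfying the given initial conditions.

Coefficient matrix A = [[-17, -7], [42, 18]].
Characteristic polynomial det(A - λI) = λ^2 - λ - 12 = 0.
Eigenvalues λ = -3, 4.
For λ=-3: (A-λI) row 1 is [-14, -7], so an eigenvector is (1, -2).
For λ=4: (A-λI) row 1 is [-21, -7], so an eigenvector is (1, -3).
General solution: K_1e^(-3t)(1,-2) + K_2e^(4t)(1,-3).
Applying x_1(0)=2, x_2(0)=3 gives K_1=9, K_2=-7.

x_1(t) = -7e^(4t) + 9e^(-3t), x_2(t) = 21e^(4t) - 18e^(-3t)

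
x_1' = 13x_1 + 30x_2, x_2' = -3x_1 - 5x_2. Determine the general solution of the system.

x_1(t) = -3K_1e^(4t)sin(3t) - K_1e^(4t)cos(3t) - K_2e^(4t)sin(3t) + 3K_2e^(4t)cos(3t), x_2(t) = K_1e^(4t)sin(3t) - K_2e^(4t)cos(3t)

Coefficient matrix A = [[13, 30], [-3, -5]].
Characteristic polynomial det(A - λI) = λ^2 - 8λ + 25 = 0.
Eigenvalues λ = 4 ± 3i (complex conjugate pair).
For λ=4+3i: an eigenvector is (-1,0) - i(-3,1) = (-1 + 3i, 0 - i).
A real fundamental pair from Re and Im of e^((4+3i)t)v: X_1 = e^(4t)(cos(3t)·(-1,0) + sin(3t)·(-3,1)), X_2 = e^(4t)(sin(3t)·(-1,0) - cos(3t)·(-3,1)).
General solution: K_1X_1 + K_2X_2.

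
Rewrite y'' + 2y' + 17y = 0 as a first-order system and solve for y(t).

y(t) = C_1e^(-t)cos(4t) + C_2e^(-t)sin(4t)

Let x_1 = y, x_2 = y'. Then x_1' = x_2 and x_2' = -17x_1 - 2x_2.
A = [[0,1],[-17,-2]]; det(A-λI) = λ^2 + 2λ + 17.
Eigenvalues λ = -1 ± 4i.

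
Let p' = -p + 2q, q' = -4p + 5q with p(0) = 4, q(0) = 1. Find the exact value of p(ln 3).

-60

A = [[-1,2],[-4,5]]; eigenvalues λ = 1, 3.
Eigenvectors: (-1,-1) for λ=1, (-1,-2) for λ=3.
From the initial condition, c_1 = -7, c_2 = 3.
p(ln 3) = (-7)(3^1)(-1) + (3)(3^3)(-1) = -60.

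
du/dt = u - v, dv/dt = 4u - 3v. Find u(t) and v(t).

Coefficient matrix A = [[1, -1], [4, -3]].
Characteristic polynomial det(A - λI) = λ^2 + 2λ + 1 = 0.
Single eigenvalue λ = -1 with algebraic multiplicity 2.
Eigenvector v = (-1,-2); generalized eigenvector w with (A-λI)w=v is (0,1).
General solution: e^(-t)[c_1·v + c_2·(t·v + w)].

u(t) = -c_1e^(-t) - c_2te^(-t), v(t) = -2c_1e^(-t) - 2c_2te^(-t) + c_2e^(-t)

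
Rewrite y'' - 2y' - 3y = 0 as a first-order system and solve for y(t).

Let x_1 = y, x_2 = y'. Then x_1' = x_2 and x_2' = 3x_1 + 2x_2.
A = [[0,1],[3,2]]; det(A-λI) = λ^2 - 2λ - 3.
Eigenvalues λ = -1, 3 with eigenvectors (1,-1), (1,3).

y(t) = K_1e^(-t) + K_2e^(3t)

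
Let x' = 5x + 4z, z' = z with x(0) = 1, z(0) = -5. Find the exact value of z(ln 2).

-10

A = [[5,4],[0,1]]; eigenvalues λ = 5, 1.
Eigenvectors: (1,0) for λ=5, (1,-1) for λ=1.
From the initial condition, c_1 = -4, c_2 = 5.
z(ln 2) = (-4)(2^5)(0) + (5)(2^1)(-1) = -10.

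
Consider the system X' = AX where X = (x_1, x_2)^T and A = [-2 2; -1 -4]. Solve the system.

Coefficient matrix A = [[-2, 2], [-1, -4]].
Characteristic polynomial det(A - λI) = λ^2 + 6λ + 10 = 0.
Eigenvalues λ = -3 ± i (complex conjugate pair).
For λ=-3+i: an eigenvector is (-1,1) - i(1,0) = (-1 - i, 1).
A real fundamental pair from Re and Im of e^((-3+i)t)v: X_1 = e^(-3t)(cos(t)·(-1,1) + sin(t)·(1,0)), X_2 = e^(-3t)(sin(t)·(-1,1) - cos(t)·(1,0)).
General solution: c_1X_1 + c_2X_2.

x_1(t) = c_1e^(-3t)sin(t) - c_1e^(-3t)cos(t) - c_2e^(-3t)sin(t) - c_2e^(-3t)cos(t), x_2(t) = c_1e^(-3t)cos(t) + c_2e^(-3t)sin(t)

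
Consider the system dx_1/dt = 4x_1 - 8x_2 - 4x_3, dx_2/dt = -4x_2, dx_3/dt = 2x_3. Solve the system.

Coefficient matrix A = [[4, -8, -4], [0, -4, 0], [0, 0, 2]].
det(A - λI) = 0 gives eigenvalues λ = -4, 4, 2.
For λ=-4: eigenvector (1,1,0).
For λ=4: eigenvector (-1,0,0).
For λ=2: eigenvector (2,0,1).
General solution: C_1e^(-4t)(1,1,0) + C_2e^(4t)(-1,0,0) + C_3e^(2t)(2,0,1).

x_1(t) = C_1e^(-4t) - C_2e^(4t) + 2C_3e^(2t), x_2(t) = C_1e^(-4t), x_3(t) = C_3e^(2t)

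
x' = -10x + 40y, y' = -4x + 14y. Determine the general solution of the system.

Coefficient matrix A = [[-10, 40], [-4, 14]].
Characteristic polynomial det(A - λI) = λ^2 - 4λ + 20 = 0.
Eigenvalues λ = 2 ± 4i (complex conjugate pair).
For λ=2+4i: an eigenvector is (1,0) - i(-3,-1) = (1 + 3i, 0 + i).
A real fundamental pair from Re and Im of e^((2+4i)t)v: X_1 = e^(2t)(cos(4t)·(1,0) + sin(4t)·(-3,-1)), X_2 = e^(2t)(sin(4t)·(1,0) - cos(4t)·(-3,-1)).
General solution: C_1X_1 + C_2X_2.

x(t) = -3C_1e^(2t)sin(4t) + C_1e^(2t)cos(4t) + C_2e^(2t)sin(4t) + 3C_2e^(2t)cos(4t), y(t) = -C_1e^(2t)sin(4t) + C_2e^(2t)cos(4t)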